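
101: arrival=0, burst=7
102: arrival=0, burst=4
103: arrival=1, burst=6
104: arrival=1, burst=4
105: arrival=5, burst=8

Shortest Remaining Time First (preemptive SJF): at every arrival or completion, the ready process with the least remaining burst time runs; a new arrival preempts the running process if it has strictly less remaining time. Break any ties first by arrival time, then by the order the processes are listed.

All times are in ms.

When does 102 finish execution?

4

Schedule: | 102 0-4 | 104 4-8 | 103 8-14 | 101 14-21 | 105 21-29 |
Completion: 101=21  102=4  103=14  104=8  105=29
Turnaround (C−A): 101=21  102=4  103=13  104=7  105=24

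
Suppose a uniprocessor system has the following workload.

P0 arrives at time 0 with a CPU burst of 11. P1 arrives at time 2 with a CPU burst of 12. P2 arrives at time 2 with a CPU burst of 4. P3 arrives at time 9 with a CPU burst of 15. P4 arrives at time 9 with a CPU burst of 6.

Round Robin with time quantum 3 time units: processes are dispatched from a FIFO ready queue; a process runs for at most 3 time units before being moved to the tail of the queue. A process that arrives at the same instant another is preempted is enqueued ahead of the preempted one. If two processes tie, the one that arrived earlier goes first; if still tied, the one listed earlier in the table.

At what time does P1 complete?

Timeline: | P0 0-3 | P1 3-6 | P2 6-9 | P0 9-12 | P1 12-15 | P3 15-18 | P4 18-21 | P2 21-22 | P0 22-25 | P1 25-28 | P3 28-31 | P4 31-34 | P0 34-36 | P1 36-39 | P3 39-48 |
Completion: P0=36  P1=39  P2=22  P3=48  P4=34
Turnaround (C−A): P0=36  P1=37  P2=20  P3=39  P4=25

39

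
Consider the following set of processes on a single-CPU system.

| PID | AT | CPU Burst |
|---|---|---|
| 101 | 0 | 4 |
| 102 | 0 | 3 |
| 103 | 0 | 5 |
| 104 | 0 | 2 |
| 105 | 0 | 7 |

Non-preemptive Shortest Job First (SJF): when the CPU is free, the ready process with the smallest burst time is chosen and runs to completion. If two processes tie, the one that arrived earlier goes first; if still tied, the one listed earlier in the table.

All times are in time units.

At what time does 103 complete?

Gantt: | 104 0-2 | 102 2-5 | 101 5-9 | 103 9-14 | 105 14-21 |
Completion: 101=9  102=5  103=14  104=2  105=21

14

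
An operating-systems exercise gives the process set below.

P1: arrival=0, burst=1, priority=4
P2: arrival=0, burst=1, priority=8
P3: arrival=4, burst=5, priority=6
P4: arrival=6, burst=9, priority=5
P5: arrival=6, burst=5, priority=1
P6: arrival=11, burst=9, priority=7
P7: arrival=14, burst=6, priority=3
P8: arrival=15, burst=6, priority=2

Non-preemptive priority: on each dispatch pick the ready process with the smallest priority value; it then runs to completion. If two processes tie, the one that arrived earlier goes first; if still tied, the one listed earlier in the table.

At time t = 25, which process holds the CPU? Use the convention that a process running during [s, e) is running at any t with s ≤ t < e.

P8

Gantt: | P1 0-1 | P2 1-2 | idle 2-4 | P3 4-9 | P5 9-14 | P7 14-20 | P8 20-26 | P4 26-35 | P6 35-44 |
Completion: P1=1  P2=2  P3=9  P4=35  P5=14  P6=44  P7=20  P8=26
Turnaround (C−A): P1=1  P2=2  P3=5  P4=29  P5=8  P6=33  P7=6  P8=11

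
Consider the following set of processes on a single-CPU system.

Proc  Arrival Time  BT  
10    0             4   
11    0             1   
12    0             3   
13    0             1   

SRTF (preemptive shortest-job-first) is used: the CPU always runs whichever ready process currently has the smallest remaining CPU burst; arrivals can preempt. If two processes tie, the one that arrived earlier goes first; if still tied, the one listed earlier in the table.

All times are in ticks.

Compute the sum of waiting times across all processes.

8

Timeline: | 11 0-1 | 13 1-2 | 12 2-5 | 10 5-9 |
Completion: 10=9  11=1  12=5  13=2
Turnaround (C−A): 10=9  11=1  12=5  13=2
Waiting = turnaround − burst: 10=5, 11=0, 12=2, 13=1
Total waiting = 5 + 0 + 2 + 1 = 8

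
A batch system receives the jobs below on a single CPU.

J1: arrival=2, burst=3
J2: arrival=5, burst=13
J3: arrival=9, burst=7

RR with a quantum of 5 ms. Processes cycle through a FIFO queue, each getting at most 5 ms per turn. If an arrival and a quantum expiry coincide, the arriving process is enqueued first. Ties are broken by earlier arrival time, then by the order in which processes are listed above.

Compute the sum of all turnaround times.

Gantt: | idle 0-2 | J1 2-5 | J2 5-10 | J3 10-15 | J2 15-20 | J3 20-22 | J2 22-25 |
Completion: J1=5  J2=25  J3=22
Turnaround = completion − arrival: J1=3, J2=20, J3=13
Total turnaround = 3 + 20 + 13 = 36

36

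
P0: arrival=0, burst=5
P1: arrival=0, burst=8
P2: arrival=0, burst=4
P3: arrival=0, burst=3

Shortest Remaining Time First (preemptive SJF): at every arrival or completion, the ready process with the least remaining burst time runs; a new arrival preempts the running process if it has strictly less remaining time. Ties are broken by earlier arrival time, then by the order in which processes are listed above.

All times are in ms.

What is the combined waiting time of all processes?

Gantt: | P3 0-3 | P2 3-7 | P0 7-12 | P1 12-20 |
Completion: P0=12  P1=20  P2=7  P3=3
Waiting = turnaround − burst: P0=7, P1=12, P2=3, P3=0
Total waiting = 7 + 12 + 3 + 0 = 22

22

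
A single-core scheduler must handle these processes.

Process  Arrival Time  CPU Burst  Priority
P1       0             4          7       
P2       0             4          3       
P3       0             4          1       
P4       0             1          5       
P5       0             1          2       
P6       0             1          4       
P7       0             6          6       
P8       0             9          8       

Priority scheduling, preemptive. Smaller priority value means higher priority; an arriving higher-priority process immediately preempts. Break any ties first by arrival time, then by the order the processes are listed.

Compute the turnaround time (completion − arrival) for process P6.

Gantt: | P3 0-4 | P5 4-5 | P2 5-9 | P6 9-10 | P4 10-11 | P7 11-17 | P1 17-21 | P8 21-30 |
Completion: P1=21  P2=9  P3=4  P4=11  P5=5  P6=10  P7=17  P8=30
Turnaround (C−A): P1=21  P2=9  P3=4  P4=11  P5=5  P6=10  P7=17  P8=30
Turnaround(P6) = completion − arrival = 10 − 0 = 10

10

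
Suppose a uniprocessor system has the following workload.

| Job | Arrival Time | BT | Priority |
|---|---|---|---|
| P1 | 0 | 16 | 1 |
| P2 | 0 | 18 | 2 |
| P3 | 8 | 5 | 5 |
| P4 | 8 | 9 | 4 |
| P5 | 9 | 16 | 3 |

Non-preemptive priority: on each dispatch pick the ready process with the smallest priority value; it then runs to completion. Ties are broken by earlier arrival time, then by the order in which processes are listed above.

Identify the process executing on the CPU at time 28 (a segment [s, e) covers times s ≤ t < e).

P2

Schedule: | P1 0-16 | P2 16-34 | P5 34-50 | P4 50-59 | P3 59-64 |
Completion: P1=16  P2=34  P3=64  P4=59  P5=50
Turnaround (C−A): P1=16  P2=34  P3=56  P4=51  P5=41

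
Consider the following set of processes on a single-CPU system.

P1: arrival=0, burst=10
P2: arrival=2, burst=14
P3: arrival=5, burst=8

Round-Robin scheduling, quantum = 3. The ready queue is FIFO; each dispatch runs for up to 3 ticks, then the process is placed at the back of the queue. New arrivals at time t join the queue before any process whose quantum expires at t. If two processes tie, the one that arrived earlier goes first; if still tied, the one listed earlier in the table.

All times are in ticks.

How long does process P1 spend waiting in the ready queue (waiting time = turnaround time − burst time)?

Schedule: | P1 0-3 | P2 3-6 | P1 6-9 | P3 9-12 | P2 12-15 | P1 15-18 | P3 18-21 | P2 21-24 | P1 24-25 | P3 25-27 | P2 27-32 |
Completion: P1=25  P2=32  P3=27
Turnaround (C−A): P1=25  P2=30  P3=22
Waiting(P1) = turnaround − burst = 25 − 10 = 15

15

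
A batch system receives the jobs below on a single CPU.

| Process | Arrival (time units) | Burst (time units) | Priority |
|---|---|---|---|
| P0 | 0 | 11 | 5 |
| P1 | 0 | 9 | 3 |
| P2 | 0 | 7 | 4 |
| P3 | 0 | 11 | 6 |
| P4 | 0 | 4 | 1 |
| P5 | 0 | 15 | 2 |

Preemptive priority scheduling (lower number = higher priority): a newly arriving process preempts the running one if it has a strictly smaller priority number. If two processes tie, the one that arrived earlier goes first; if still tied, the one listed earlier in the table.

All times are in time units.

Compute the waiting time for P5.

Gantt: | P4 0-4 | P5 4-19 | P1 19-28 | P2 28-35 | P0 35-46 | P3 46-57 |
Completion: P0=46  P1=28  P2=35  P3=57  P4=4  P5=19
Turnaround (C−A): P0=46  P1=28  P2=35  P3=57  P4=4  P5=19
Waiting(P5) = turnaround − burst = 19 − 15 = 4

4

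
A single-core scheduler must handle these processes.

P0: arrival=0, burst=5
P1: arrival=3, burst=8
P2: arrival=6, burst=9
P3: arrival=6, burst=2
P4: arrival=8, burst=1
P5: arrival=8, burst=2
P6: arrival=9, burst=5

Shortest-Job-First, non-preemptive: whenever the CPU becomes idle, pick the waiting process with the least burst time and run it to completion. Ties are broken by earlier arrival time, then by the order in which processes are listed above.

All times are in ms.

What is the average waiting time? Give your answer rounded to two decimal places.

7.00

Schedule: | P0 0-5 | P1 5-13 | P4 13-14 | P3 14-16 | P5 16-18 | P6 18-23 | P2 23-32 |
Completion: P0=5  P1=13  P2=32  P3=16  P4=14  P5=18  P6=23
Turnaround (C−A): P0=5  P1=10  P2=26  P3=10  P4=6  P5=10  P6=14
Waiting times: P0=0, P1=2, P2=17, P3=8, P4=5, P5=8, P6=9
Average waiting = (0+2+17+8+5+8+9) / 7 = 49/7 = 7.00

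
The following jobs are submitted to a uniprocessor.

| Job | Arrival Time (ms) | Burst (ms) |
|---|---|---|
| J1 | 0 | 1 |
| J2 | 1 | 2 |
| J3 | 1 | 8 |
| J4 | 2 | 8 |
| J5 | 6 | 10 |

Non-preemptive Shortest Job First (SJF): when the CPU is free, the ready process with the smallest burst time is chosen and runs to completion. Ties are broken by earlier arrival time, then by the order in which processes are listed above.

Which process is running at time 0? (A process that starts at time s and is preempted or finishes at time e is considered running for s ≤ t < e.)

Schedule: | J1 0-1 | J2 1-3 | J3 3-11 | J4 11-19 | J5 19-29 |
Completion: J1=1  J2=3  J3=11  J4=19  J5=29
Turnaround (C−A): J1=1  J2=2  J3=10  J4=17  J5=23

J1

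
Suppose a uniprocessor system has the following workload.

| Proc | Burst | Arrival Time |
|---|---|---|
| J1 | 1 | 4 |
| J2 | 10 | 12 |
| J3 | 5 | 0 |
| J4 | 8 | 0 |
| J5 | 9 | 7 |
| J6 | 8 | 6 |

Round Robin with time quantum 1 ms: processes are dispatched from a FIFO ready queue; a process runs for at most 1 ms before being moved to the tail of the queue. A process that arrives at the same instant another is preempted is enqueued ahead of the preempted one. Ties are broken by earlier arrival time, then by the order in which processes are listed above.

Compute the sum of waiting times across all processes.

Schedule: | J3 0-1 | J4 1-2 | J3 2-3 | J4 3-4 | J3 4-5 | J1 5-6 | J4 6-7 | J3 7-8 | J6 8-9 | J5 9-10 | J4 10-11 | J3 11-12 | J6 12-13 | J5 13-14 | J4 14-15 | J2 15-16 | J6 16-17 | J5 17-18 | J4 18-19 | J2 19-20 | J6 20-21 | J5 21-22 | J4 22-23 | J2 23-24 | J6 24-25 | J5 25-26 | J4 26-27 | J2 27-28 | J6 28-29 | J5 29-30 | J2 30-31 | J6 31-32 | J5 32-33 | J2 33-34 | J6 34-35 | J5 35-36 | J2 36-37 | J5 37-38 | J2 38-41 |
Completion: J1=6  J2=41  J3=12  J4=27  J5=38  J6=35
Turnaround (C−A): J1=2  J2=29  J3=12  J4=27  J5=31  J6=29
Waiting = turnaround − burst: J1=1, J2=19, J3=7, J4=19, J5=22, J6=21
Total waiting = 1 + 19 + 7 + 19 + 22 + 21 = 89

89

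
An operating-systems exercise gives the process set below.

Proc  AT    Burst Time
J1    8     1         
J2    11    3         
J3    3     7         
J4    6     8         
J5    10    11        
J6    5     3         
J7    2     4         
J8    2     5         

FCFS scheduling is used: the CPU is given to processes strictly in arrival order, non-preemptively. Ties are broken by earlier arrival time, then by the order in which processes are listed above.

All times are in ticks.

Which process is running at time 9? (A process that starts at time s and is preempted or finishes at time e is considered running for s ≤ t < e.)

J8

Timeline: | idle 0-2 | J7 2-6 | J8 6-11 | J3 11-18 | J6 18-21 | J4 21-29 | J1 29-30 | J5 30-41 | J2 41-44 |
Completion: J1=30  J2=44  J3=18  J4=29  J5=41  J6=21  J7=6  J8=11
Turnaround (C−A): J1=22  J2=33  J3=15  J4=23  J5=31  J6=16  J7=4  J8=9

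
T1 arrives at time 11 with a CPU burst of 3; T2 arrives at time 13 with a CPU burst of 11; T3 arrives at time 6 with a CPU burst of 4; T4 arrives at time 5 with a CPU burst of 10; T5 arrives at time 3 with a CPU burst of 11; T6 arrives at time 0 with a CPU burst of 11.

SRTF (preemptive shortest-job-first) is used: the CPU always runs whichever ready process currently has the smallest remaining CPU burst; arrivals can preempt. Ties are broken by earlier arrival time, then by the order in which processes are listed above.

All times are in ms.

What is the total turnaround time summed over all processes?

121

Gantt: | T6 0-6 | T3 6-10 | T6 10-11 | T1 11-14 | T6 14-18 | T4 18-28 | T5 28-39 | T2 39-50 |
Completion: T1=14  T2=50  T3=10  T4=28  T5=39  T6=18
Turnaround = completion − arrival: T1=3, T2=37, T3=4, T4=23, T5=36, T6=18
Total turnaround = 3 + 37 + 4 + 23 + 36 + 18 = 121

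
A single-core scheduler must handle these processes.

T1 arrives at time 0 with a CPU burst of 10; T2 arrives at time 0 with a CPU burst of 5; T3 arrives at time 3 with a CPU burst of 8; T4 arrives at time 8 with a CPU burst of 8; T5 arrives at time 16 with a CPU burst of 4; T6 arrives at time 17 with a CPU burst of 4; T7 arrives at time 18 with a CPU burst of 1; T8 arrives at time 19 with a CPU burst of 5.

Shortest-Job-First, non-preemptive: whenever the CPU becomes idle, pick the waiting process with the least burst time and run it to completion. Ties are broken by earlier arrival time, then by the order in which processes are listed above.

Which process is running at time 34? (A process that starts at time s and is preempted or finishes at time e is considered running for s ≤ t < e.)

Schedule: | T2 0-5 | T3 5-13 | T4 13-21 | T7 21-22 | T5 22-26 | T6 26-30 | T8 30-35 | T1 35-45 |
Completion: T1=45  T2=5  T3=13  T4=21  T5=26  T6=30  T7=22  T8=35
Turnaround (C−A): T1=45  T2=5  T3=10  T4=13  T5=10  T6=13  T7=4  T8=16

T8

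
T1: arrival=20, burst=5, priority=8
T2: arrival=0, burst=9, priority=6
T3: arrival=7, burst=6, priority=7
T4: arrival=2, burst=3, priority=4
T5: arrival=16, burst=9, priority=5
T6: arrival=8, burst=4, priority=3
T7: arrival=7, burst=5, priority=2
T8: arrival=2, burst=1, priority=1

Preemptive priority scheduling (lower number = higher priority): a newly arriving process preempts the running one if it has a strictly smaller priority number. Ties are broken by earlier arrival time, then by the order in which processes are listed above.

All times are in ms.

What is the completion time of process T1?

42

Timeline: | T2 0-2 | T8 2-3 | T4 3-6 | T2 6-7 | T7 7-12 | T6 12-16 | T5 16-25 | T2 25-31 | T3 31-37 | T1 37-42 |
Completion: T1=42  T2=31  T3=37  T4=6  T5=25  T6=16  T7=12  T8=3
Turnaround (C−A): T1=22  T2=31  T3=30  T4=4  T5=9  T6=8  T7=5  T8=1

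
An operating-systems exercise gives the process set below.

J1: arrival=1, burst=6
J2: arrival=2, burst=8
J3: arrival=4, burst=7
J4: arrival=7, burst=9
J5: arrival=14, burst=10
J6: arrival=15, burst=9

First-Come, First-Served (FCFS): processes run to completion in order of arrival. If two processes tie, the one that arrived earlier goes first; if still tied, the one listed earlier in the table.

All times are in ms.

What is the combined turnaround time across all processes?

Timeline: | idle 0-1 | J1 1-7 | J2 7-15 | J3 15-22 | J4 22-31 | J5 31-41 | J6 41-50 |
Completion: J1=7  J2=15  J3=22  J4=31  J5=41  J6=50
Turnaround = completion − arrival: J1=6, J2=13, J3=18, J4=24, J5=27, J6=35
Total turnaround = 6 + 13 + 18 + 24 + 27 + 35 = 123

123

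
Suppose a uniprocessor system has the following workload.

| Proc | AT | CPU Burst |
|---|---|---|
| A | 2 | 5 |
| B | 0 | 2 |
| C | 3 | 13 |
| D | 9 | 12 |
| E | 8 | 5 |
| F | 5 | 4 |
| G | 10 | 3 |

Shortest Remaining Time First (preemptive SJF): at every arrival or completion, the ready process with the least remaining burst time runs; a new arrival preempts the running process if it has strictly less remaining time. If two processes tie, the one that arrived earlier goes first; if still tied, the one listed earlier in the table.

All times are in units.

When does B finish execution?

Gantt: | B 0-2 | A 2-7 | F 7-11 | G 11-14 | E 14-19 | D 19-31 | C 31-44 |
Completion: A=7  B=2  C=44  D=31  E=19  F=11  G=14

2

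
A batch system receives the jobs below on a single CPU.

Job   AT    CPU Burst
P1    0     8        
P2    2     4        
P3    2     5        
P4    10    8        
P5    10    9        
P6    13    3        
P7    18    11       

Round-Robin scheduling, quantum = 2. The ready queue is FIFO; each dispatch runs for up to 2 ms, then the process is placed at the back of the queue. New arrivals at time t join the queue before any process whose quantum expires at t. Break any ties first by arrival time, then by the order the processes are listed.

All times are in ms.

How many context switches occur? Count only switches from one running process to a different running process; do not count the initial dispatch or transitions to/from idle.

Timeline: | P1 0-2 | P2 2-4 | P3 4-6 | P1 6-8 | P2 8-10 | P3 10-12 | P1 12-14 | P4 14-16 | P5 16-18 | P3 18-19 | P6 19-21 | P1 21-23 | P4 23-25 | P7 25-27 | P5 27-29 | P6 29-30 | P4 30-32 | P7 32-34 | P5 34-36 | P4 36-38 | P7 38-40 | P5 40-42 | P7 42-44 | P5 44-45 | P7 45-48 |
Completion: P1=23  P2=10  P3=19  P4=38  P5=45  P6=30  P7=48
Turnaround (C−A): P1=23  P2=8  P3=17  P4=28  P5=35  P6=17  P7=30

24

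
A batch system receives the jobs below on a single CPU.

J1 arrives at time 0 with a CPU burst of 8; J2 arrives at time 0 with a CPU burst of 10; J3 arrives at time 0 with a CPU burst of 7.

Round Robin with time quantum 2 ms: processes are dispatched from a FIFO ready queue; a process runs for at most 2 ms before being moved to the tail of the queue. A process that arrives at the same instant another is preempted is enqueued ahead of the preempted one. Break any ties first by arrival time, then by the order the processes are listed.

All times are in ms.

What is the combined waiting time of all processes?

Gantt: | J1 0-2 | J2 2-4 | J3 4-6 | J1 6-8 | J2 8-10 | J3 10-12 | J1 12-14 | J2 14-16 | J3 16-18 | J1 18-20 | J2 20-22 | J3 22-23 | J2 23-25 |
Completion: J1=20  J2=25  J3=23
Turnaround (C−A): J1=20  J2=25  J3=23
Waiting = turnaround − burst: J1=12, J2=15, J3=16
Total waiting = 12 + 15 + 16 = 43

43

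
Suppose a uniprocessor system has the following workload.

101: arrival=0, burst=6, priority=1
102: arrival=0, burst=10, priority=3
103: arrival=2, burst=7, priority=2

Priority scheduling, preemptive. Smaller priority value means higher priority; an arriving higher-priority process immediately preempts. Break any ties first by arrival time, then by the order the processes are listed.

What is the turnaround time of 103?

11

Timeline: | 101 0-6 | 103 6-13 | 102 13-23 |
Completion: 101=6  102=23  103=13
Turnaround(103) = completion − arrival = 13 − 2 = 11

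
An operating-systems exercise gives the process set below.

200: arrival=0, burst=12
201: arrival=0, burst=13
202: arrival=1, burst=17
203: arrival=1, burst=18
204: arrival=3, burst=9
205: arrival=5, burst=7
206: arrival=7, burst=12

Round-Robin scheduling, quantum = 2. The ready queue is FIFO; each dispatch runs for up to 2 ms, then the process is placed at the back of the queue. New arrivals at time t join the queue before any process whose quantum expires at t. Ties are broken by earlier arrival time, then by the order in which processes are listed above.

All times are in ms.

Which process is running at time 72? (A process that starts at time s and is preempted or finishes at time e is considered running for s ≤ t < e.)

Gantt: | 200 0-2 | 201 2-4 | 202 4-6 | 203 6-8 | 200 8-10 | 204 10-12 | 201 12-14 | 205 14-16 | 202 16-18 | 206 18-20 | 203 20-22 | 200 22-24 | 204 24-26 | 201 26-28 | 205 28-30 | 202 30-32 | 206 32-34 | 203 34-36 | 200 36-38 | 204 38-40 | 201 40-42 | 205 42-44 | 202 44-46 | 206 46-48 | 203 48-50 | 200 50-52 | 204 52-54 | 201 54-56 | 205 56-57 | 202 57-59 | 206 59-61 | 203 61-63 | 200 63-65 | 204 65-66 | 201 66-68 | 202 68-70 | 206 70-72 | 203 72-74 | 201 74-75 | 202 75-77 | 206 77-79 | 203 79-81 | 202 81-83 | 203 83-85 | 202 85-86 | 203 86-88 |
Completion: 200=65  201=75  202=86  203=88  204=66  205=57  206=79
Turnaround (C−A): 200=65  201=75  202=85  203=87  204=63  205=52  206=72

203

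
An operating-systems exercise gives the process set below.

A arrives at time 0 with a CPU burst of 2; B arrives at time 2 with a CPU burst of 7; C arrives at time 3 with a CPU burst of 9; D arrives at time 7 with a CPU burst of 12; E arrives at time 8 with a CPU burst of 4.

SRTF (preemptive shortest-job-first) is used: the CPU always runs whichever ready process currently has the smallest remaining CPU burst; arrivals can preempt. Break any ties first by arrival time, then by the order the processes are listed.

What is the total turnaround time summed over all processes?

Timeline: | A 0-2 | B 2-9 | E 9-13 | C 13-22 | D 22-34 |
Completion: A=2  B=9  C=22  D=34  E=13
Turnaround (C−A): A=2  B=7  C=19  D=27  E=5
Turnaround = completion − arrival: A=2, B=7, C=19, D=27, E=5
Total turnaround = 2 + 7 + 19 + 27 + 5 = 60

60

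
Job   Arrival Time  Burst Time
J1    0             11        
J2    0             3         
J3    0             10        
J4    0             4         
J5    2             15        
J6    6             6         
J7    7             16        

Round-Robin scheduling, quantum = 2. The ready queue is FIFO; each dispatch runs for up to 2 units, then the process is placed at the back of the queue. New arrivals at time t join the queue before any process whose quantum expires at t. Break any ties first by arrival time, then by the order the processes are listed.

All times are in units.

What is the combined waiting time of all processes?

Timeline: | J1 0-2 | J2 2-4 | J3 4-6 | J4 6-8 | J5 8-10 | J1 10-12 | J2 12-13 | J6 13-15 | J3 15-17 | J7 17-19 | J4 19-21 | J5 21-23 | J1 23-25 | J6 25-27 | J3 27-29 | J7 29-31 | J5 31-33 | J1 33-35 | J6 35-37 | J3 37-39 | J7 39-41 | J5 41-43 | J1 43-45 | J3 45-47 | J7 47-49 | J5 49-51 | J1 51-52 | J7 52-54 | J5 54-56 | J7 56-58 | J5 58-60 | J7 60-62 | J5 62-63 | J7 63-65 |
Completion: J1=52  J2=13  J3=47  J4=21  J5=63  J6=37  J7=65
Turnaround (C−A): J1=52  J2=13  J3=47  J4=21  J5=61  J6=31  J7=58
Waiting = turnaround − burst: J1=41, J2=10, J3=37, J4=17, J5=46, J6=25, J7=42
Total waiting = 41 + 10 + 37 + 17 + 46 + 25 + 42 = 218

218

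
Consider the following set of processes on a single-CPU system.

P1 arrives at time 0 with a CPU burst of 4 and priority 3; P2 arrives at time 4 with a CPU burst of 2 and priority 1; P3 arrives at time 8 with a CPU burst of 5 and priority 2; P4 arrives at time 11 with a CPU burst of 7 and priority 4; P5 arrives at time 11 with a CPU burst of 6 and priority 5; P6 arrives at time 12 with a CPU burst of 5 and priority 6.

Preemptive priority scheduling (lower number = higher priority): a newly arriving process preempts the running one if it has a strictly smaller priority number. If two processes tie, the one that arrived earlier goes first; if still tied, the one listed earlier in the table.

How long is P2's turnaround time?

Timeline: | P1 0-4 | P2 4-6 | idle 6-8 | P3 8-13 | P4 13-20 | P5 20-26 | P6 26-31 |
Completion: P1=4  P2=6  P3=13  P4=20  P5=26  P6=31
Turnaround(P2) = completion − arrival = 6 − 4 = 2

2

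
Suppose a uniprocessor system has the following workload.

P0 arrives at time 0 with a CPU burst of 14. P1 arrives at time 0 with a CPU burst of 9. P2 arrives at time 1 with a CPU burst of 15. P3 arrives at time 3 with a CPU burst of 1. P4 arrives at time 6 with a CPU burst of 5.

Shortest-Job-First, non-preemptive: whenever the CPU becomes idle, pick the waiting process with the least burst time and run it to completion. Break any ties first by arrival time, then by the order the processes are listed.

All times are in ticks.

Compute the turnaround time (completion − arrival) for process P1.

9

Gantt: | P1 0-9 | P3 9-10 | P4 10-15 | P0 15-29 | P2 29-44 |
Completion: P0=29  P1=9  P2=44  P3=10  P4=15
Turnaround(P1) = completion − arrival = 9 − 0 = 9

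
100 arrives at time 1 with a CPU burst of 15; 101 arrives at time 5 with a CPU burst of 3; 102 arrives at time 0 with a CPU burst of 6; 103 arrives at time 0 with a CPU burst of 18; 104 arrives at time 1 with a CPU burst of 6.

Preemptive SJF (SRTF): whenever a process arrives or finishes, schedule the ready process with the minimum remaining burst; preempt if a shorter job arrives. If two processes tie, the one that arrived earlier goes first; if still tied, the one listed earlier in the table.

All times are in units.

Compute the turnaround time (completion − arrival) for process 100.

Gantt: | 102 0-6 | 101 6-9 | 104 9-15 | 100 15-30 | 103 30-48 |
Completion: 100=30  101=9  102=6  103=48  104=15
Turnaround(100) = completion − arrival = 30 − 1 = 29

29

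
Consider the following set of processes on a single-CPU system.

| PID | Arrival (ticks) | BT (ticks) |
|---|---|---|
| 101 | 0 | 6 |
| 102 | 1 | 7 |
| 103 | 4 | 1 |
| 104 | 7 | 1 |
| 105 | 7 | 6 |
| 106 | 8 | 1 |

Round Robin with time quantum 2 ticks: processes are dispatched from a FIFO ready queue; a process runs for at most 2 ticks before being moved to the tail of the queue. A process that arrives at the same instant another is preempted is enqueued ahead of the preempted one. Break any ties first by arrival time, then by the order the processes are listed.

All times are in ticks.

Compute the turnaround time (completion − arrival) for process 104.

Timeline: | 101 0-2 | 102 2-4 | 101 4-6 | 103 6-7 | 102 7-9 | 101 9-11 | 104 11-12 | 105 12-14 | 106 14-15 | 102 15-17 | 105 17-19 | 102 19-20 | 105 20-22 |
Completion: 101=11  102=20  103=7  104=12  105=22  106=15
Turnaround (C−A): 101=11  102=19  103=3  104=5  105=15  106=7
Turnaround(104) = completion − arrival = 12 − 7 = 5

5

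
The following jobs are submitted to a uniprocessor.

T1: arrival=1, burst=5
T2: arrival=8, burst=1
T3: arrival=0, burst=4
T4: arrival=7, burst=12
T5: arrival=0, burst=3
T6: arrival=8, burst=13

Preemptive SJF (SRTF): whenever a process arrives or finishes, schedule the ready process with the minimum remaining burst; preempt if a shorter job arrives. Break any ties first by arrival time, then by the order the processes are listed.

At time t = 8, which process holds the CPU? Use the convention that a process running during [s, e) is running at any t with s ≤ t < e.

Timeline: | T5 0-3 | T3 3-7 | T1 7-8 | T2 8-9 | T1 9-13 | T4 13-25 | T6 25-38 |
Completion: T1=13  T2=9  T3=7  T4=25  T5=3  T6=38

T2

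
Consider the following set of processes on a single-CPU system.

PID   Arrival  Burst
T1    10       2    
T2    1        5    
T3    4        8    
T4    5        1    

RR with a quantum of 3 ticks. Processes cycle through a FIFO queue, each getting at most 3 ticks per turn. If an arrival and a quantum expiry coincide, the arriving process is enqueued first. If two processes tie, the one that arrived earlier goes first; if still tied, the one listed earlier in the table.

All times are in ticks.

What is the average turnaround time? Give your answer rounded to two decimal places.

Schedule: | idle 0-1 | T2 1-4 | T3 4-7 | T2 7-9 | T4 9-10 | T3 10-13 | T1 13-15 | T3 15-17 |
Completion: T1=15  T2=9  T3=17  T4=10
Turnaround (C−A): T1=5  T2=8  T3=13  T4=5
Turnaround times: T1=5, T2=8, T3=13, T4=5
Average turnaround = (5+8+13+5) / 4 = 31/4 = 7.75

7.75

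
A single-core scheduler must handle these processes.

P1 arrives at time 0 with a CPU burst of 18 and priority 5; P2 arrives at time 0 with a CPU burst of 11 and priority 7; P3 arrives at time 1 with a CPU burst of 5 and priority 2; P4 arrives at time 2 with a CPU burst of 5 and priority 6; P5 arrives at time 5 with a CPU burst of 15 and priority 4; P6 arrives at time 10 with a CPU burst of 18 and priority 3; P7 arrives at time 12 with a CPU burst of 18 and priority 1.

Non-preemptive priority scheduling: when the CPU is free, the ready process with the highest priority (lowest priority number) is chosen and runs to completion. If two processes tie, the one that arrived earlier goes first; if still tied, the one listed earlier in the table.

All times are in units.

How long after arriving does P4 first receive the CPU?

Gantt: | P1 0-18 | P7 18-36 | P3 36-41 | P6 41-59 | P5 59-74 | P4 74-79 | P2 79-90 |
Completion: P1=18  P2=90  P3=41  P4=79  P5=74  P6=59  P7=36
Response(P4) = first start − arrival = 74 − 2 = 72

72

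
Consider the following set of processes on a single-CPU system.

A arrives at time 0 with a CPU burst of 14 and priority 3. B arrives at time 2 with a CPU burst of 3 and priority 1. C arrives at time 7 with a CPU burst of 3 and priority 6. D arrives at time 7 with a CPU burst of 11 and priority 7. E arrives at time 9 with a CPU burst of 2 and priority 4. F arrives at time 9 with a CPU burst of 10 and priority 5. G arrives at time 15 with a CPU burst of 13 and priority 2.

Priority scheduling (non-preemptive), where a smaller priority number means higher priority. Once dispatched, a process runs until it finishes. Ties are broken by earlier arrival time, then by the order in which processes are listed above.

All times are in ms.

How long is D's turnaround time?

49

Gantt: | A 0-14 | B 14-17 | G 17-30 | E 30-32 | F 32-42 | C 42-45 | D 45-56 |
Completion: A=14  B=17  C=45  D=56  E=32  F=42  G=30
Turnaround(D) = completion − arrival = 56 − 7 = 49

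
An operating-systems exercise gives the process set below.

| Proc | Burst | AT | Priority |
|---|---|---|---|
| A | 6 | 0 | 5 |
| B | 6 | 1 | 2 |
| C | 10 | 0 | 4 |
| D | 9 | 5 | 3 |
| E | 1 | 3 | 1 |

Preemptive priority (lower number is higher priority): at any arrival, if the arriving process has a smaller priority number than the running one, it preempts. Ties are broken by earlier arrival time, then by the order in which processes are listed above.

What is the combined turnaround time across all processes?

Timeline: | C 0-1 | B 1-3 | E 3-4 | B 4-8 | D 8-17 | C 17-26 | A 26-32 |
Completion: A=32  B=8  C=26  D=17  E=4
Turnaround (C−A): A=32  B=7  C=26  D=12  E=1
Turnaround = completion − arrival: A=32, B=7, C=26, D=12, E=1
Total turnaround = 32 + 7 + 26 + 12 + 1 = 78

78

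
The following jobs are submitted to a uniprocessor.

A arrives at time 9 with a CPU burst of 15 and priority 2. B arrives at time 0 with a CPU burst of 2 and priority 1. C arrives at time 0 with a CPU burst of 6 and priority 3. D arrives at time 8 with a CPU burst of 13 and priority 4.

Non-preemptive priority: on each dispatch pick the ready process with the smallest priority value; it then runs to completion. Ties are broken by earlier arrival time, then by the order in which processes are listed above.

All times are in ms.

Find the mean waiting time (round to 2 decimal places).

3.50

Timeline: | B 0-2 | C 2-8 | D 8-21 | A 21-36 |
Completion: A=36  B=2  C=8  D=21
Waiting times: A=12, B=0, C=2, D=0
Average waiting = (12+0+2+0) / 4 = 14/4 = 3.50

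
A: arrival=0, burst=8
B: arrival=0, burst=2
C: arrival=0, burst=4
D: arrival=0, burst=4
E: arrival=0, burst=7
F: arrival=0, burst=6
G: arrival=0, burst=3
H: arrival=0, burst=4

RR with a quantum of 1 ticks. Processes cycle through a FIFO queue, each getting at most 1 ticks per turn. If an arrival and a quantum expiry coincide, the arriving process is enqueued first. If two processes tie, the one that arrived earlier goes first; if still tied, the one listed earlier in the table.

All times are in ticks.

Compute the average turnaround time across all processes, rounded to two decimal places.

Schedule: | A 0-1 | B 1-2 | C 2-3 | D 3-4 | E 4-5 | F 5-6 | G 6-7 | H 7-8 | A 8-9 | B 9-10 | C 10-11 | D 11-12 | E 12-13 | F 13-14 | G 14-15 | H 15-16 | A 16-17 | C 17-18 | D 18-19 | E 19-20 | F 20-21 | G 21-22 | H 22-23 | A 23-24 | C 24-25 | D 25-26 | E 26-27 | F 27-28 | H 28-29 | A 29-30 | E 30-31 | F 31-32 | A 32-33 | E 33-34 | F 34-35 | A 35-36 | E 36-37 | A 37-38 |
Completion: A=38  B=10  C=25  D=26  E=37  F=35  G=22  H=29
Turnaround (C−A): A=38  B=10  C=25  D=26  E=37  F=35  G=22  H=29
Turnaround times: A=38, B=10, C=25, D=26, E=37, F=35, G=22, H=29
Average turnaround = (38+10+25+26+37+35+22+29) / 8 = 222/8 = 27.75

27.75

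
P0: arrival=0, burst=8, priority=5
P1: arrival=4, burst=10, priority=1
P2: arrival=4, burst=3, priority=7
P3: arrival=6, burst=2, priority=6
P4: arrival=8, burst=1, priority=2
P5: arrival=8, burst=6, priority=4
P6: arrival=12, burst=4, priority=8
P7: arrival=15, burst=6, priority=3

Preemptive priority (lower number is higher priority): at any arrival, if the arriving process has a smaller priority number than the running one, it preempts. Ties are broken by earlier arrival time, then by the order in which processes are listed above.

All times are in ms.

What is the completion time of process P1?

Schedule: | P0 0-4 | P1 4-14 | P4 14-15 | P7 15-21 | P5 21-27 | P0 27-31 | P3 31-33 | P2 33-36 | P6 36-40 |
Completion: P0=31  P1=14  P2=36  P3=33  P4=15  P5=27  P6=40  P7=21
Turnaround (C−A): P0=31  P1=10  P2=32  P3=27  P4=7  P5=19  P6=28  P7=6

14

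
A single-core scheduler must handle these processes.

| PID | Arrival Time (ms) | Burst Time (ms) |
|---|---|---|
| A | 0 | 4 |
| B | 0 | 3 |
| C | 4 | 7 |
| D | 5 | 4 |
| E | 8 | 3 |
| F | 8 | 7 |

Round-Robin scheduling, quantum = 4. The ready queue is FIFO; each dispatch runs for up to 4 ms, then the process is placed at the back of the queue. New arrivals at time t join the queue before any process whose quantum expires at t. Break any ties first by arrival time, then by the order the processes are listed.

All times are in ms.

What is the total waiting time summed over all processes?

Gantt: | A 0-4 | B 4-7 | C 7-11 | D 11-15 | E 15-18 | F 18-22 | C 22-25 | F 25-28 |
Completion: A=4  B=7  C=25  D=15  E=18  F=28
Waiting = turnaround − burst: A=0, B=4, C=14, D=6, E=7, F=13
Total waiting = 0 + 4 + 14 + 6 + 7 + 13 = 44

44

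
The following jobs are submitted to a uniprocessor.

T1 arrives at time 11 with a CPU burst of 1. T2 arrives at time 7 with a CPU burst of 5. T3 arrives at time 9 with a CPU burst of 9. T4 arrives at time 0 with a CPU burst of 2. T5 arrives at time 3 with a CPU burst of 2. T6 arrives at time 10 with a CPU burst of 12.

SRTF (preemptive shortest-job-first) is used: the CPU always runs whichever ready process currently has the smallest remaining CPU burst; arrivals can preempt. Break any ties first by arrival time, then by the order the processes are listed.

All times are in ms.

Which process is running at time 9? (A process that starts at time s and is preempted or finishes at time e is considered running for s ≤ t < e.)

Gantt: | T4 0-2 | idle 2-3 | T5 3-5 | idle 5-7 | T2 7-12 | T1 12-13 | T3 13-22 | T6 22-34 |
Completion: T1=13  T2=12  T3=22  T4=2  T5=5  T6=34
Turnaround (C−A): T1=2  T2=5  T3=13  T4=2  T5=2  T6=24

T2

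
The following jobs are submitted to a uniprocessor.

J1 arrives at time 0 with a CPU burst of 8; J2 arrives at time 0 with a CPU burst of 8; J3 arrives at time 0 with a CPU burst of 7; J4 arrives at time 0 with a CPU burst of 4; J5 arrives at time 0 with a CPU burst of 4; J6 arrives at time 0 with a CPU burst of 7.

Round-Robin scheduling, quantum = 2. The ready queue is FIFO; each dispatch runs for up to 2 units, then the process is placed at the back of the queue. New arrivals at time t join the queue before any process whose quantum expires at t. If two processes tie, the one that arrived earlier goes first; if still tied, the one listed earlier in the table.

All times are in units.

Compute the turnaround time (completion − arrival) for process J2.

36

Schedule: | J1 0-2 | J2 2-4 | J3 4-6 | J4 6-8 | J5 8-10 | J6 10-12 | J1 12-14 | J2 14-16 | J3 16-18 | J4 18-20 | J5 20-22 | J6 22-24 | J1 24-26 | J2 26-28 | J3 28-30 | J6 30-32 | J1 32-34 | J2 34-36 | J3 36-37 | J6 37-38 |
Completion: J1=34  J2=36  J3=37  J4=20  J5=22  J6=38
Turnaround (C−A): J1=34  J2=36  J3=37  J4=20  J5=22  J6=38
Turnaround(J2) = completion − arrival = 36 − 0 = 36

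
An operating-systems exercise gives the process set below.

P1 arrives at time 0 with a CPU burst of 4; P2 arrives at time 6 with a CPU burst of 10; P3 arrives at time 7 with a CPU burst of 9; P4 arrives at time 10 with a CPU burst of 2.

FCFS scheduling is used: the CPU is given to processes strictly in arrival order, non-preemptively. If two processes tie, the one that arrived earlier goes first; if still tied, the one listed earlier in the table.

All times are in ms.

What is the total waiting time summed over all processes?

Timeline: | P1 0-4 | idle 4-6 | P2 6-16 | P3 16-25 | P4 25-27 |
Completion: P1=4  P2=16  P3=25  P4=27
Turnaround (C−A): P1=4  P2=10  P3=18  P4=17
Waiting = turnaround − burst: P1=0, P2=0, P3=9, P4=15
Total waiting = 0 + 0 + 9 + 15 = 24

24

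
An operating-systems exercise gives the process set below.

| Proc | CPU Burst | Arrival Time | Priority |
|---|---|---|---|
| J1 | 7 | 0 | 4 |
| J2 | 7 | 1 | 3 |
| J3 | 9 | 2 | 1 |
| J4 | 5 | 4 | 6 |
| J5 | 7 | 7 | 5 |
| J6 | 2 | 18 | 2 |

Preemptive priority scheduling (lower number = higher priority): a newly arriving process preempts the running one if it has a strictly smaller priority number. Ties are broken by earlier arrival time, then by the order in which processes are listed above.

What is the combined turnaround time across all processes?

110

Schedule: | J1 0-1 | J2 1-2 | J3 2-11 | J2 11-17 | J1 17-18 | J6 18-20 | J1 20-25 | J5 25-32 | J4 32-37 |
Completion: J1=25  J2=17  J3=11  J4=37  J5=32  J6=20
Turnaround (C−A): J1=25  J2=16  J3=9  J4=33  J5=25  J6=2
Turnaround = completion − arrival: J1=25, J2=16, J3=9, J4=33, J5=25, J6=2
Total turnaround = 25 + 16 + 9 + 33 + 25 + 2 = 110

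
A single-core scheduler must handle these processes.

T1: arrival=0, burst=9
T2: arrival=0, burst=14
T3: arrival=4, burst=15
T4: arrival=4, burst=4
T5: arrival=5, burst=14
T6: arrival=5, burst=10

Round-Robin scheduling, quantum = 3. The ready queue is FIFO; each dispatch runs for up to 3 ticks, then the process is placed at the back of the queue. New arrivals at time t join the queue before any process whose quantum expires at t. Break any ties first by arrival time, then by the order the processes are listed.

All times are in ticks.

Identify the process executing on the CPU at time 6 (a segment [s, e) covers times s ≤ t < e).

Gantt: | T1 0-3 | T2 3-6 | T1 6-9 | T3 9-12 | T4 12-15 | T5 15-18 | T6 18-21 | T2 21-24 | T1 24-27 | T3 27-30 | T4 30-31 | T5 31-34 | T6 34-37 | T2 37-40 | T3 40-43 | T5 43-46 | T6 46-49 | T2 49-52 | T3 52-55 | T5 55-58 | T6 58-59 | T2 59-61 | T3 61-64 | T5 64-66 |
Completion: T1=27  T2=61  T3=64  T4=31  T5=66  T6=59

T1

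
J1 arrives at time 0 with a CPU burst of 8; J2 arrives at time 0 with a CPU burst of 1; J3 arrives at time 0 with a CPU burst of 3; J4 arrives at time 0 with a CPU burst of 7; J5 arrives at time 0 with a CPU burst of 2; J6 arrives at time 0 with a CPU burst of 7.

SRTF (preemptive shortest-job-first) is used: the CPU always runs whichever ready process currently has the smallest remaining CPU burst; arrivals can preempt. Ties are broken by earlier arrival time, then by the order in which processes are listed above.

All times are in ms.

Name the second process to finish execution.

Gantt: | J2 0-1 | J5 1-3 | J3 3-6 | J4 6-13 | J6 13-20 | J1 20-28 |
Completion: J1=28  J2=1  J3=6  J4=13  J5=3  J6=20
Turnaround (C−A): J1=28  J2=1  J3=6  J4=13  J5=3  J6=20
Finish order: J2 → J5 → J3 → J4 → J6 → J1

J5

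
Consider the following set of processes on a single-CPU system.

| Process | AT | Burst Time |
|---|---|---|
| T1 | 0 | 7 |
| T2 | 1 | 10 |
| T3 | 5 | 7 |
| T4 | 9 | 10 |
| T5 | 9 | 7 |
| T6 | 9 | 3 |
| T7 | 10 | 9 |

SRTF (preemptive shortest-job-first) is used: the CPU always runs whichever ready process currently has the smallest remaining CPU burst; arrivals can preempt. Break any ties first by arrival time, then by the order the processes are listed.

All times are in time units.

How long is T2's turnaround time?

Timeline: | T1 0-7 | T3 7-9 | T6 9-12 | T3 12-17 | T5 17-24 | T7 24-33 | T2 33-43 | T4 43-53 |
Completion: T1=7  T2=43  T3=17  T4=53  T5=24  T6=12  T7=33
Turnaround (C−A): T1=7  T2=42  T3=12  T4=44  T5=15  T6=3  T7=23
Turnaround(T2) = completion − arrival = 43 − 1 = 42

42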